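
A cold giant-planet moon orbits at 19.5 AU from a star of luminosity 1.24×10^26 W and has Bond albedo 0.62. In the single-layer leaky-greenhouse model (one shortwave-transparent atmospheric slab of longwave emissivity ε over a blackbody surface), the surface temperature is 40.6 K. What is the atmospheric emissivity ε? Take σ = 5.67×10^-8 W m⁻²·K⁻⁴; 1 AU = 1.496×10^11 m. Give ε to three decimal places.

0.570

d = 19.5 × 1.496×10^11 m = 2.917×10^12 m.
Flux at the orbit: S = L/(4πd²) = 1.24×10^26/(4π·(2.92×10^12)²) = 1.160 W m⁻².
First, T_e = [1.160·(1−0.62)/(4σ)]^(1/4) = 37.33 K.
Inverting T_s⁴ = 2T_e⁴/(2−ε): (T_e/T_s)⁴ = 0.7150, so ε = 2(1 − 0.7150) = 0.5700.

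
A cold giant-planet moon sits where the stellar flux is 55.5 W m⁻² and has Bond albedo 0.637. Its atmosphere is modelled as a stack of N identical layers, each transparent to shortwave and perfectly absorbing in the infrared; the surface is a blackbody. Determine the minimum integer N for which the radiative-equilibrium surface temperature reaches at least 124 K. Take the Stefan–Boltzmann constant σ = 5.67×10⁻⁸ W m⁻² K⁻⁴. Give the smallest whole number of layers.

OLR = S(1−α)/4 = 5.037 W m⁻²; the top layer radiates at T_e = 97.08 K.
Need (N+1)T_e⁴ ≥ T_s⁴, i.e. N+1 ≥ (124/97.08)⁴ = 2.662.
The minimum whole number is N = 2.

2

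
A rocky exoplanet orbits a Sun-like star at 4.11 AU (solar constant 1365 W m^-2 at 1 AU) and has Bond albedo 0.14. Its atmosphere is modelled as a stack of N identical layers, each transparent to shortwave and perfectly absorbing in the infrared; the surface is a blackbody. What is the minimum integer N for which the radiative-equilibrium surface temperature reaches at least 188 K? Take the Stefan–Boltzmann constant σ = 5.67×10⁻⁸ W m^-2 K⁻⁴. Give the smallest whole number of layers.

Irradiance scales as 1/d², so S = 1365 W m^-2 × (1/4.11)² = 80.81 W m^-2.
Top-of-atmosphere balance: σT_e⁴ = S(1−α)/4 = 17.37 W m^-2 → T_e = 132.3 K.
Since T_s⁴ = (N+1)T_e⁴, we need N ≥ (T_s/T_e)⁴ − 1 = 3.077.
So N ≥ 3.077; the smallest integer is N = 4.

4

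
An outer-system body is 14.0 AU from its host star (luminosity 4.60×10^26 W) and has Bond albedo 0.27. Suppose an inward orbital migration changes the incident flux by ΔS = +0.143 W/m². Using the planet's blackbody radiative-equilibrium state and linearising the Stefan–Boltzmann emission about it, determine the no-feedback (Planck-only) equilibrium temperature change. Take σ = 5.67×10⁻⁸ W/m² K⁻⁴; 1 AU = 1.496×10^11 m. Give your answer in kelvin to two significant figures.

d = 14.0 × 1.496×10^11 m = 2.094×10^12 m.
Spreading L over a sphere of radius d: S = 4.60×10^26/(4π·2.09×10^12²) = 8.345 W/m².
The baseline emission temperature is T_e = 71.99 K.
TOA radiative forcing: ΔF = (1−α)ΔS/4 = 0.73·(+0.143)/4 = 0.02610 W/m².
Linearising σT⁴ gives d(σT⁴)/dT = 4σT_e³ = 0.08462 W/m² per K.
ΔT₀ = ΔF/λ_P = 0.02610/0.08462 = 0.308 K.

0.31 K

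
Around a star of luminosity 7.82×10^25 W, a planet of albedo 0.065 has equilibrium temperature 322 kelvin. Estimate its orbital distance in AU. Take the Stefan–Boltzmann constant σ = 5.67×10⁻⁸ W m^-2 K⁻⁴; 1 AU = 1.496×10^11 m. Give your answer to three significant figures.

0.327 AU

Required flux: S = 4σT⁴/(1−α) = 2608 W m^-2.
From L = 4πd²S, d = √(7.82×10^25/(4π·2608)) = 4.885×10^10 m = 0.3265 AU.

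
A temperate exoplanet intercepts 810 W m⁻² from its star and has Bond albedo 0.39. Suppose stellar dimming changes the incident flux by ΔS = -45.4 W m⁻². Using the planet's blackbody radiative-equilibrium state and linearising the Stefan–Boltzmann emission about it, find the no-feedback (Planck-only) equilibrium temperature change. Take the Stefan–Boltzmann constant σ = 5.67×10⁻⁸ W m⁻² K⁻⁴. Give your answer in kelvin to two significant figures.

The baseline emission temperature is T_e = 216.0 K.
ΔF = Δ[S(1−α)]/4 = (1−0.39)·-45.4/4 = -6.923 W m⁻².
Planck response: λ_P = 4σT_e³ = 4·5.67×10⁻⁸·(216.0)³ = 2.287 W m⁻²/K.
So ΔT₀ = -6.923/2.287 = -3.03 K.

-3.0 K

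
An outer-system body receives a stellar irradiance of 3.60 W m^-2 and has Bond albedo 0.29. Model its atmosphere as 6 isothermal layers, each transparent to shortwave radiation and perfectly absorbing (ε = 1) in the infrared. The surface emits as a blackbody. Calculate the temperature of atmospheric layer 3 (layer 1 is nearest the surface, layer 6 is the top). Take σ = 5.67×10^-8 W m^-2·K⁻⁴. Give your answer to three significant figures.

OLR = S(1−α)/4 = 0.6390 W m^-2; the top layer radiates at T_e = 57.94 K.
The net upward flux σT_e⁴ is constant between every pair of levels, so T_k⁴ = (N+1−k)T_e⁴.
T_3 = (4)^(1/4)·57.94 = 81.94 K.

81.9 K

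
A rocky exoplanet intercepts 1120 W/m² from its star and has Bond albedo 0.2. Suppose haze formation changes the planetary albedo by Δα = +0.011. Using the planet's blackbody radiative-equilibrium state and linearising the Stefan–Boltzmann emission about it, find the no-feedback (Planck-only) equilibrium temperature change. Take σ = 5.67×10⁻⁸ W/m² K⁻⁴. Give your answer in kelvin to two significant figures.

-0.86 kelvin

The baseline emission temperature is T_e = 250.7 K.
TOA radiative forcing: ΔF = −S·Δα/4 = −1120·(+0.011)/4 = -3.080 W/m².
Linearising σT⁴ gives d(σT⁴)/dT = 4σT_e³ = 3.574 W/m² per K.
Hence the no-feedback warming is ΔF/(4σT_e³) = -0.862 K.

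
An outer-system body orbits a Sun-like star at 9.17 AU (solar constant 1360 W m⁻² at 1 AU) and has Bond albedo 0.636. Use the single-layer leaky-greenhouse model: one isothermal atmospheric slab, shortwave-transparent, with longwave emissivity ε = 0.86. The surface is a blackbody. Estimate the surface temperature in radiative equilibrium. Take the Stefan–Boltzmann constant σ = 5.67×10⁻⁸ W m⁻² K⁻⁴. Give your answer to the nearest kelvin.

82 K

Irradiance scales as 1/d², so S = 1360 W m⁻² × (1/9.17)² = 16.17 W m⁻².
Effective emission temperature (TOA balance): σT_e⁴ = S(1−α)/4 = 1.472 W m⁻² → T_e = 71.38 K.
Surface balance with a leaky layer gives σT_s⁴ = σT_e⁴·2/(2−ε), so T_s = T_e·[2/(2−0.86)]^(1/4) = 82.15 K.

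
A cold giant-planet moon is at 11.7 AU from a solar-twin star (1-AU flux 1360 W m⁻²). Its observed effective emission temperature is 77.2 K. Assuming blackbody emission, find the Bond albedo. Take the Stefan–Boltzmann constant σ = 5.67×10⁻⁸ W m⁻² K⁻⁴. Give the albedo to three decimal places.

Flux at the orbit: S = 1360/(11.7)² = 9.935 W m⁻².
Rearranging the radiative balance, α = 1 − 4σT⁴/S.
σT⁴ = 2.014 W m⁻², so 4σT⁴ = 8.056 W m⁻².
Hence α = 1 − 8.056/9.935 = 0.1891.

0.189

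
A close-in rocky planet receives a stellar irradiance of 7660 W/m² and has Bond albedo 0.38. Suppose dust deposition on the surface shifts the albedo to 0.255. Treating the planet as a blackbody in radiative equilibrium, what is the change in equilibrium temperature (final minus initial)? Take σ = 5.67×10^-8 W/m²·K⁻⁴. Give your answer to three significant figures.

17.9 K

Initial: T₁ = [S(1−0.38)/(4σ)]^(1/4) = 380.4 K.
Final:   T₂ = [S(1−0.255)/(4σ)]^(1/4) = 398.3 K.
ΔT = T₂ − T₁ = 17.87 K.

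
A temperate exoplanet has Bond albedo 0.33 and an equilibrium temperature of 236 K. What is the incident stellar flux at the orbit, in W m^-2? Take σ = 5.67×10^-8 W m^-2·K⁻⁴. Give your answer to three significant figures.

From S(1−α)/4 = σT⁴: S = 4σT⁴/(1−α).
The emitted flux is σT⁴ = 175.9 W m^-2.
S = 4·175.9/0.67 = 1050 W m^-2.

1050 W m^-2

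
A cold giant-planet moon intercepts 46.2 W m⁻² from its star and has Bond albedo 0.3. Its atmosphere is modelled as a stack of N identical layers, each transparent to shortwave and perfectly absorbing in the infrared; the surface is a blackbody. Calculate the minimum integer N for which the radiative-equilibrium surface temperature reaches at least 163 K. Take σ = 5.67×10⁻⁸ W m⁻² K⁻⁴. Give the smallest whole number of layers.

Top-of-atmosphere balance: σT_e⁴ = S(1−α)/4 = 8.085 W m⁻² → T_e = 109.3 K.
T_s = (N+1)^(1/4)·T_e ≥ 163 K requires N+1 ≥ (T_s/T_e)⁴ = (163/109.3)⁴ = 4.951.
The minimum whole number is N = 4.

4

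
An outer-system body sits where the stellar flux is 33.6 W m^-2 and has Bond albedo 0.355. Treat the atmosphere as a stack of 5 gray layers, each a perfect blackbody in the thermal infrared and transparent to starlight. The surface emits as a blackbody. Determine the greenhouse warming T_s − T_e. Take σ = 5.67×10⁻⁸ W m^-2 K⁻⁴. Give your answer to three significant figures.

The effective emission temperature is T_e = [S(1−α)/(4σ)]^¼ = 98.87 K.
Surface: T_s = (6)^¼·T_e = 154.7 K.
So the greenhouse effect raises the surface by 154.7 − 98.87 = 55.87 K.

55.9 kelvin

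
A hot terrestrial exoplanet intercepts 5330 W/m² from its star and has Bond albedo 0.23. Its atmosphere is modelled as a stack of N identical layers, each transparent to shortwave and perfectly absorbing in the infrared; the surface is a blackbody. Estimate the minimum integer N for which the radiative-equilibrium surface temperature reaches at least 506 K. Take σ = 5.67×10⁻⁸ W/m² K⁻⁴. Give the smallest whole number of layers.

3

Top-of-atmosphere balance: σT_e⁴ = S(1−α)/4 = 1026 W/m² → T_e = 366.8 K.
Since T_s⁴ = (N+1)T_e⁴, we need N ≥ (T_s/T_e)⁴ − 1 = 2.623.
Rounding up, N = 3.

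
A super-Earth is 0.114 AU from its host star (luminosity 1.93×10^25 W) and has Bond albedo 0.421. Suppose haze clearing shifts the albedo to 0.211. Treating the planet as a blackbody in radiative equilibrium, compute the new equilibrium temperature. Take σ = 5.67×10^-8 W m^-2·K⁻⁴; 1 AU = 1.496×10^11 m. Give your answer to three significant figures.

368 kelvin

d = 0.114 × 1.496×10^11 m = 1.705×10^10 m.
Flux at the orbit: S = L/(4πd²) = 1.93×10^25/(4π·(1.71×10^10)²) = 5280 W m^-2.
New equilibrium: T₂ = [(1−0.211)·5280/(4σ)]^(1/4) = 368.2 K.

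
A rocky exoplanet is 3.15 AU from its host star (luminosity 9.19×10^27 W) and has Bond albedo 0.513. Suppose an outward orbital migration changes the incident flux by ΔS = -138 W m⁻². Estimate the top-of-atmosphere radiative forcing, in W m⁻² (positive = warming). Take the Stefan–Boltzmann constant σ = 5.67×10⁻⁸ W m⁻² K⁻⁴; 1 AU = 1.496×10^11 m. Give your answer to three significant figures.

d = 3.15 × 1.496×10^11 m = 4.712×10^11 m.
Spreading L over a sphere of radius d: S = 9.19×10^27/(4π·4.71×10^11²) = 3293 W m⁻².
ΔF = Δ[S(1−α)]/4 = (1−0.513)·-138/4 = -16.80 W m⁻².

-16.8 W m⁻²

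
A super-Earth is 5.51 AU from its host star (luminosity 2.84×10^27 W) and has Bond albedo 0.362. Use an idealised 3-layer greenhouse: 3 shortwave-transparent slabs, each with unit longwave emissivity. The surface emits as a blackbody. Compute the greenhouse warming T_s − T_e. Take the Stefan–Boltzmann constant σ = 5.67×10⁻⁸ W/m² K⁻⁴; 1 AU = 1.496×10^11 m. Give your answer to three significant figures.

Orbital distance: d = 5.51 AU = 8.243×10^11 m.
Flux at the orbit: S = L/(4πd²) = 2.84×10^27/(4π·(8.24×10^11)²) = 332.6 W/m².
OLR = S(1−α)/4 = 53.05 W/m²; the top layer radiates at T_e = 174.9 K.
Surface: T_s = (4)^¼·T_e = 247.3 K.
So the greenhouse effect raises the surface by 247.3 − 174.9 = 72.44 K.

72.4 kelvin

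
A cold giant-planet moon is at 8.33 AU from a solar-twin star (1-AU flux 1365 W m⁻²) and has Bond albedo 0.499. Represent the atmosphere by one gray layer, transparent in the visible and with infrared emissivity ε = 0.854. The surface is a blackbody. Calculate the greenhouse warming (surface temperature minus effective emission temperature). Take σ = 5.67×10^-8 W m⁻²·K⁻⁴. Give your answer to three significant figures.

12.1 kelvin

By the inverse-square law, S = 1365/8.33² = 19.67 W m⁻².
Effective emission temperature (TOA balance): σT_e⁴ = S(1−α)/4 = 2.464 W m⁻² → T_e = 81.19 K.
The surface balance (absorbed SW + ε·downward IR = σT_s⁴) with T_a⁴ = T_s⁴/2 reduces to T_s = T_e·[2/(2−ε)]^¼ = 93.32 K.
The atmosphere warms the surface by 12.13 K.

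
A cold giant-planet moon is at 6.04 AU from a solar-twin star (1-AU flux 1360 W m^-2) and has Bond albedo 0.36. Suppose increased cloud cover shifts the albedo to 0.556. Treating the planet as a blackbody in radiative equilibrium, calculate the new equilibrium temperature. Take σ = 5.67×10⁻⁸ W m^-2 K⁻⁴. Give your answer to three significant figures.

Flux at the orbit: S = 1360/(6.04)² = 37.28 W m^-2.
With the new albedo, S(1−α₂)/4 = 4.138 W m^-2, so T₂ = 92.43 K.

92.4 K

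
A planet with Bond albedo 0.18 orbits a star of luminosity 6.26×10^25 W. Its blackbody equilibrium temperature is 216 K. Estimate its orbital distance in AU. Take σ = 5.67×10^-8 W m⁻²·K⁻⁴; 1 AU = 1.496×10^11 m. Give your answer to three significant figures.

Energy balance gives S = 4σT⁴/(1−α) = 602.1 W m⁻².
S = L/(4πd²) → d = √(L/4πS) = √(6.26×10^25/(4π·602.1)) = 9.096×10^10 m = 0.6080 AU.

0.608 AU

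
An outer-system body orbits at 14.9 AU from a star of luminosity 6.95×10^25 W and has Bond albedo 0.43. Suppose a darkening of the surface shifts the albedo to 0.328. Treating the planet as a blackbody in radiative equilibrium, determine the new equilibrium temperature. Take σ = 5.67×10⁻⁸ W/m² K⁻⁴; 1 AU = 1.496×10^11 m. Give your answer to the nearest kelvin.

d = 14.9 × 1.496×10^11 m = 2.229×10^12 m.
S = L/(4πd²) = 1.113 W/m².
With the new albedo, S(1−α₂)/4 = 0.1870 W/m², so T₂ = 42.62 K.

43 K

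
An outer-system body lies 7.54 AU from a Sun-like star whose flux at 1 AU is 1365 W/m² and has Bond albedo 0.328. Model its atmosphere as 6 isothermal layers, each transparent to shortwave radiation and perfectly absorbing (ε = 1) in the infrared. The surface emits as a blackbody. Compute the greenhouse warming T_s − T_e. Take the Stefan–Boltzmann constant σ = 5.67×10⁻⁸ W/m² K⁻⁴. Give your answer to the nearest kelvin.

58 K

By the inverse-square law, S = 1365/7.54² = 24.01 W/m².
The effective emission temperature is T_e = [S(1−α)/(4σ)]^¼ = 91.84 K.
Surface: T_s = (7)^¼·T_e = 149.4 K.
So the greenhouse effect raises the surface by 149.4 − 91.84 = 57.54 K.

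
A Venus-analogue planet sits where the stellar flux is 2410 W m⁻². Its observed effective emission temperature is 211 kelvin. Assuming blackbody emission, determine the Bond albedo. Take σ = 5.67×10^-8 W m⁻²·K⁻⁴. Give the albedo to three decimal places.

From σT⁴ = S(1−α)/4 we invert for α: 1−α = 4σT⁴/S.
4σT⁴ = 4·5.67×10⁻⁸·(211)⁴ = 449.5 W m⁻².
Hence α = 1 − 449.5/2410 = 0.8135.

0.813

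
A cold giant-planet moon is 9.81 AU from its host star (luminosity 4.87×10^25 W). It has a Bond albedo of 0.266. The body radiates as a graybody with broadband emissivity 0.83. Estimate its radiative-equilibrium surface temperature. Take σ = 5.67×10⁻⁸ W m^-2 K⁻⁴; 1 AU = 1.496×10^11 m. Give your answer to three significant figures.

51.5 K

d = 9.81 × 1.496×10^11 m = 1.468×10^12 m.
Spreading L over a sphere of radius d: S = 4.87×10^25/(4π·1.47×10^12²) = 1.799 W m^-2.
Averaging over the sphere, the absorbed flux is S(1−α)/4 = 0.3302 W m^-2.
Equating to εσT⁴ with ε = 0.83: T = (0.3302/0.83σ)^(1/4) = 51.47 K.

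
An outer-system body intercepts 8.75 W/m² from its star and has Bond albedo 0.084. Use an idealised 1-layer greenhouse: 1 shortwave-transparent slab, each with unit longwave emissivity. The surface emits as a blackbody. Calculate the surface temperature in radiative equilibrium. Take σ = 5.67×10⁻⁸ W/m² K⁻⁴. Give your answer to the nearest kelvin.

92 K

The effective emission temperature is T_e = [S(1−α)/(4σ)]^¼ = 77.10 K.
For an N-layer opaque stack, T_s⁴ = (N+1)T_e⁴, hence T_s = (2)^(1/4)×77.10 K = 91.69 K.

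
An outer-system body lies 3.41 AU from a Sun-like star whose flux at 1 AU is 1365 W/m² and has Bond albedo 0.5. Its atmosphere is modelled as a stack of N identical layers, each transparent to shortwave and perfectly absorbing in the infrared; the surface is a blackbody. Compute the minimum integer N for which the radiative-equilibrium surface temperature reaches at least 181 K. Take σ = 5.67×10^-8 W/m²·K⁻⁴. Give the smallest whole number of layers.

4

By the inverse-square law, S = 1365/3.41² = 117.4 W/m².
Top-of-atmosphere balance: σT_e⁴ = S(1−α)/4 = 14.67 W/m² → T_e = 126.8 K.
Since T_s⁴ = (N+1)T_e⁴, we need N ≥ (T_s/T_e)⁴ − 1 = 3.147.
So N ≥ 3.147; the smallest integer is N = 4.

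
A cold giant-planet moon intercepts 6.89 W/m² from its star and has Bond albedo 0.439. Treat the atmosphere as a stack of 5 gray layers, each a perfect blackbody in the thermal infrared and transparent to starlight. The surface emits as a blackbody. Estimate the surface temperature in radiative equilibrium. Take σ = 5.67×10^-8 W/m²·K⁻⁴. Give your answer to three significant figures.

101 K

Top-of-atmosphere balance: σT_e⁴ = S(1−α)/4 = 0.9663 W/m² → T_e = 64.25 K.
With N = 5 opaque layers, T_s = (N+1)^(1/4)·T_e = 6^(1/4)·64.25 = 100.6 K.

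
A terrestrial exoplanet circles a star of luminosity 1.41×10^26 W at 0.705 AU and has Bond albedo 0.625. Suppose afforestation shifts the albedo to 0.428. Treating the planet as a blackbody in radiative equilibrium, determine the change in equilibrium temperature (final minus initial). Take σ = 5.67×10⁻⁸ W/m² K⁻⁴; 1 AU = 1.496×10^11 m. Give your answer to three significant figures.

d = 0.705 × 1.496×10^11 m = 1.055×10^11 m.
S = L/(4πd²) = 1009 W/m².
Initial: T₁ = [S(1−0.625)/(4σ)]^(1/4) = 202.1 K.
With α = 0.428, T₂ = 224.6 K.
ΔT = T₂ − T₁ = 22.50 K.

22.5 kelvin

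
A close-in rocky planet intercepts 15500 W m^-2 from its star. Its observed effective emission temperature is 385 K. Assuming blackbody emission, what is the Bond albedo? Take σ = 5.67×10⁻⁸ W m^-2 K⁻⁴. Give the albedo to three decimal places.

0.679

Energy balance: S(1−α)/4 = σT⁴, so 1−α = 4σT⁴/S.
σT⁴ = 1246 W m^-2, so 4σT⁴ = 4983 W m^-2.
1−α = 4983/15500 = 0.3215, so α = 0.6785.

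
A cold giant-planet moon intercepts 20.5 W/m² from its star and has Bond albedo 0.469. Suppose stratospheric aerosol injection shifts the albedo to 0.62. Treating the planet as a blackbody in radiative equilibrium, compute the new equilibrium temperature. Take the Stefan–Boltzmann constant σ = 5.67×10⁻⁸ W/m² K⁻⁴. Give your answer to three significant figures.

New equilibrium: T₂ = [(1−0.62)·20.50/(4σ)]^(1/4) = 76.56 K.

76.6 K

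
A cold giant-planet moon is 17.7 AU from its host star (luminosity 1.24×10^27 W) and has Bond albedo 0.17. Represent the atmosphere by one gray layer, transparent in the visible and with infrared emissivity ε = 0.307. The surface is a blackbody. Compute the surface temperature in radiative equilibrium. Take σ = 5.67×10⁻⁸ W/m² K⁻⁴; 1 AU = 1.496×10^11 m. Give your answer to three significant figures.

Orbital distance: d = 17.7 AU = 2.648×10^12 m.
Flux at the orbit: S = L/(4πd²) = 1.24×10^27/(4π·(2.65×10^12)²) = 14.07 W/m².
At the top of the atmosphere, σT_e⁴ = S(1−α)/4 = 2.920 W/m², giving T_e = 84.71 K.
The surface balance (absorbed SW + ε·downward IR = σT_s⁴) with T_a⁴ = T_s⁴/2 reduces to T_s = T_e·[2/(2−ε)]^¼ = 88.32 K.

88.3 K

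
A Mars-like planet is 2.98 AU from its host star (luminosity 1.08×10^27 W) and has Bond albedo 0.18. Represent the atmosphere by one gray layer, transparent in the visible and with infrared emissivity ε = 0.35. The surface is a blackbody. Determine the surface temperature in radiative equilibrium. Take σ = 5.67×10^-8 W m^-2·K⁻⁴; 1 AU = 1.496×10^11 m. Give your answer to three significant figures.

Orbital distance: d = 2.98 AU = 4.458×10^11 m.
Flux at the orbit: S = L/(4πd²) = 1.08×10^27/(4π·(4.46×10^11)²) = 432.4 W m^-2.
The planet radiates to space at T_e = [S(1−α)/(4σ)]^(1/4) = 198.8 K.
The surface balance (absorbed SW + ε·downward IR = σT_s⁴) with T_a⁴ = T_s⁴/2 reduces to T_s = T_e·[2/(2−ε)]^¼ = 208.6 K.

209 K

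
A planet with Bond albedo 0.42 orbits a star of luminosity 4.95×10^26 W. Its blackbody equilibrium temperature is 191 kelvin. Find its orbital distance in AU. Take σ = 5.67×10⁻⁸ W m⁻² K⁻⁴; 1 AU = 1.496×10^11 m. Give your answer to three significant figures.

Required flux: S = 4σT⁴/(1−α) = 520.4 W m⁻².
From L = 4πd²S, d = √(4.95×10^26/(4π·520.4)) = 2.751×10^11 m = 1.839 AU.

1.84 AU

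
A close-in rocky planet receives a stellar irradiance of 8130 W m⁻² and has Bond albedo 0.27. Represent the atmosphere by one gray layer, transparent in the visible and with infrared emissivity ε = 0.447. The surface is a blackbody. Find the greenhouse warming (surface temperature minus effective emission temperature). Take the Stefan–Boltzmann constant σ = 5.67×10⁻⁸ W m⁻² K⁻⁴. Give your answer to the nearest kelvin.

Effective emission temperature (TOA balance): σT_e⁴ = S(1−α)/4 = 1484 W m⁻² → T_e = 402.2 K.
Surface balance with a leaky layer gives σT_s⁴ = σT_e⁴·2/(2−ε), so T_s = T_e·[2/(2−0.447)]^(1/4) = 428.5 K.
Greenhouse warming: T_s − T_e = 26.26 K.

26 K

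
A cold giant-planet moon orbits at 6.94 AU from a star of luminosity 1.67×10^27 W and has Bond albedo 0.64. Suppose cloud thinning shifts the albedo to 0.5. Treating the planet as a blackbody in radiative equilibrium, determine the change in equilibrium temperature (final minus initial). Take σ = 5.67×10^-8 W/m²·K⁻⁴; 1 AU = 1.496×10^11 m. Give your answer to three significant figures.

Orbital distance: d = 6.94 AU = 1.038×10^12 m.
Flux at the orbit: S = L/(4πd²) = 1.67×10^27/(4π·(1.04×10^12)²) = 123.3 W/m².
Initial: T₁ = [S(1−0.64)/(4σ)]^(1/4) = 118.3 K.
Final:   T₂ = [S(1−0.5)/(4σ)]^(1/4) = 128.4 K.
Change: 128.4 − 118.3 = 10.12 K.

10.1 K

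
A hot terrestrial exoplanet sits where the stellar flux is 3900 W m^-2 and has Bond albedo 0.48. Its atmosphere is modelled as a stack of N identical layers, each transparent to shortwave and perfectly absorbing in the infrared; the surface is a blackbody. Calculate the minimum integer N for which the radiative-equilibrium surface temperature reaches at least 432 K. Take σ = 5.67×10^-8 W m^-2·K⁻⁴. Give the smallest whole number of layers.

3

OLR = S(1−α)/4 = 507.0 W m^-2; the top layer radiates at T_e = 307.5 K.
Need (N+1)T_e⁴ ≥ T_s⁴, i.e. N+1 ≥ (432/307.5)⁴ = 3.895.
Rounding up, N = 3.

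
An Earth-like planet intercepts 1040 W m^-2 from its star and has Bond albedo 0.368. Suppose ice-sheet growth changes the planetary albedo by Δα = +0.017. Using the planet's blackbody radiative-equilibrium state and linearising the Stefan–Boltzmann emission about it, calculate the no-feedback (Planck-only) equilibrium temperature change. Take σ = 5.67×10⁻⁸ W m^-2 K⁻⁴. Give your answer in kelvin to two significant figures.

-1.6 K

The baseline emission temperature is T_e = 232.0 K.
The change in absorbed flux is Δ[S(1−α)/4] = −SΔα/4 = -4.420 W m^-2.
The Planck feedback parameter is 4σT_e³ = 2.833 W m^-2/K.
Hence the no-feedback warming is ΔF/(4σT_e³) = -1.56 K.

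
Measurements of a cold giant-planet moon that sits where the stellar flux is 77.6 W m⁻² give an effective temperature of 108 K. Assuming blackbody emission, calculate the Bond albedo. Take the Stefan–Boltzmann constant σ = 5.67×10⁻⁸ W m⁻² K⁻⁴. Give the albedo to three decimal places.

From σT⁴ = S(1−α)/4 we invert for α: 1−α = 4σT⁴/S.
σT⁴ = 7.714 W m⁻², so 4σT⁴ = 30.86 W m⁻².
Hence α = 1 − 30.86/77.60 = 0.6024.

0.602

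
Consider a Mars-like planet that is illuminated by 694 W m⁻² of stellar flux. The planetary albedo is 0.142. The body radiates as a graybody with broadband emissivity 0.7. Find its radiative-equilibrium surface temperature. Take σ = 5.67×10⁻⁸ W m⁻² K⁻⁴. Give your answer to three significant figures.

The planet absorbs (1−α)S over its disc πR² and re-emits over 4πR², so the mean absorbed flux is (1−0.142)·694.0/4 = 148.9 W m⁻².
Equating to εσT⁴ with ε = 0.7: T = (148.9/0.7σ)^(1/4) = 247.5 K.

247 K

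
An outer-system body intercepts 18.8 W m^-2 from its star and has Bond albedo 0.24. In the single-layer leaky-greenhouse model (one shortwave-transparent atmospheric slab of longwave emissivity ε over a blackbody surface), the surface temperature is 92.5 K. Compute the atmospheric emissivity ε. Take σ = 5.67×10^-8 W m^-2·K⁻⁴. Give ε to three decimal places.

0.279

Effective temperature: T_e = [S(1−α)/(4σ)]^(1/4) = 89.09 K.
Since (2−ε)/2 = (T_e/T_s)⁴ = 0.8605, ε = 0.2790.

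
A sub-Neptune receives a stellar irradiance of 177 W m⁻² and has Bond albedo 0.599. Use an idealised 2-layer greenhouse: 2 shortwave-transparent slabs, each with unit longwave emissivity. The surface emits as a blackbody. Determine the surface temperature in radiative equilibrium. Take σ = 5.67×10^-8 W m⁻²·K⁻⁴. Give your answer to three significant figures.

The effective emission temperature is T_e = [S(1−α)/(4σ)]^¼ = 133.0 K.
For an N-layer opaque stack, T_s⁴ = (N+1)T_e⁴, hence T_s = (3)^(1/4)×133.0 K = 175.0 K.

175 K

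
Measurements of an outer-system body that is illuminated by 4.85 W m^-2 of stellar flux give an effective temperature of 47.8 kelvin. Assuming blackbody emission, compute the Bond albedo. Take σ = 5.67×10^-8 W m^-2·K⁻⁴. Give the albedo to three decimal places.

Energy balance: S(1−α)/4 = σT⁴, so 1−α = 4σT⁴/S.
σT⁴ = 0.2960 W m^-2, so 4σT⁴ = 1.184 W m^-2.
1−α = 1.184/4.850 = 0.2441, so α = 0.7559.

0.756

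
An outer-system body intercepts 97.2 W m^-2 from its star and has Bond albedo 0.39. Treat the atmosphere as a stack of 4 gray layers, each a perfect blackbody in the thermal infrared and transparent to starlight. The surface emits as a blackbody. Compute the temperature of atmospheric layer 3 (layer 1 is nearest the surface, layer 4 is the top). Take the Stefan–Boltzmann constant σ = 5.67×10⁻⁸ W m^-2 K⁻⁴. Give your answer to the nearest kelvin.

The effective emission temperature is T_e = [S(1−α)/(4σ)]^¼ = 127.2 K.
In the N-layer model, layer k (counted from the surface) has T_k = (N+1−k)^(1/4)·T_e.
T_3 = (2)^(1/4)·127.2 = 151.2 K.

151 K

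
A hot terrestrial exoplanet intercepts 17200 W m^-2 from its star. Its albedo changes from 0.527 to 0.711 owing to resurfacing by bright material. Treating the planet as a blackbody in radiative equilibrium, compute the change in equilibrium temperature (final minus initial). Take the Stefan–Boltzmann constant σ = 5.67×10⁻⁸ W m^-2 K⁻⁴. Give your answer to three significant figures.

-50.4 K

Before: T₁ = [17200·0.473/(4σ)]^(1/4) = 435.2 K.
Final:   T₂ = [S(1−0.711)/(4σ)]^(1/4) = 384.8 K.
Change: 384.8 − 435.2 = -50.43 K.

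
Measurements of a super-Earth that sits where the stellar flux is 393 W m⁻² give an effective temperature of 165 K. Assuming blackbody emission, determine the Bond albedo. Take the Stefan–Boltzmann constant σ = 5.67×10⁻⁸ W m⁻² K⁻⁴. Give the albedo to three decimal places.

0.572

From σT⁴ = S(1−α)/4 we invert for α: 1−α = 4σT⁴/S.
σT⁴ = 42.03 W m⁻², so 4σT⁴ = 168.1 W m⁻².
1−α = 168.1/393.0 = 0.4277, so α = 0.5723.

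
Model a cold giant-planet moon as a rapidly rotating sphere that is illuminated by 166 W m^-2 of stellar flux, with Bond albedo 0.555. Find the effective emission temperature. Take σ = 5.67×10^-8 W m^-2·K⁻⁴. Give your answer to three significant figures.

134 kelvin

Absorbed flux (global mean): S(1−α)/4 = 166.0·0.445/4 = 18.47 W m^-2.
In equilibrium σT⁴ equals this, so T = 134.3 K.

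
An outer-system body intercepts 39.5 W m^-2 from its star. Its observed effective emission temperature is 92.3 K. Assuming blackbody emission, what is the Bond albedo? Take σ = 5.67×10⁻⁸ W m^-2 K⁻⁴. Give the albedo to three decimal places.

Rearranging the radiative balance, α = 1 − 4σT⁴/S.
4σT⁴ = 4·5.67×10⁻⁸·(92.3)⁴ = 16.46 W m^-2.
1−α = 16.46/39.50 = 0.4167, so α = 0.5833.

0.583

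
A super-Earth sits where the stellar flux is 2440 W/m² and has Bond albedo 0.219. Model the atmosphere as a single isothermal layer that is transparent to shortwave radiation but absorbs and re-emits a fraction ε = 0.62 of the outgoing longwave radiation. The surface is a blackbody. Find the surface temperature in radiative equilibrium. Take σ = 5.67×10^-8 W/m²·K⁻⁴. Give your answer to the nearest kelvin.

332 kelvin

The planet radiates to space at T_e = [S(1−α)/(4σ)]^(1/4) = 302.8 K.
Surface balance with a leaky layer gives σT_s⁴ = σT_e⁴·2/(2−ε), so T_s = T_e·[2/(2−0.62)]^(1/4) = 332.2 K.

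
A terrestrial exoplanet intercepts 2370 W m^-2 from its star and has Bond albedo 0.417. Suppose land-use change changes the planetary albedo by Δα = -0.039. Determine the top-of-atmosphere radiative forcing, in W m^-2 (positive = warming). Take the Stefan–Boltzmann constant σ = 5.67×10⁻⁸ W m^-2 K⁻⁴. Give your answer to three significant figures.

23.1 W m^-2

TOA radiative forcing: ΔF = −S·Δα/4 = −2370·(-0.039)/4 = 23.11 W m^-2.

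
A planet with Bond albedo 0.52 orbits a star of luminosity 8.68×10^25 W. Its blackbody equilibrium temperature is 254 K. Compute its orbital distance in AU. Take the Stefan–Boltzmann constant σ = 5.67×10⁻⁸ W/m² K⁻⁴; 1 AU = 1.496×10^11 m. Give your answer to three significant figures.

The flux needed for this T is 4σT⁴/(1−0.52) = 1967 W/m².
S = L/(4πd²) → d = √(L/4πS) = √(8.68×10^25/(4π·1967)) = 5.926×10^10 m = 0.3961 AU.

0.396 AU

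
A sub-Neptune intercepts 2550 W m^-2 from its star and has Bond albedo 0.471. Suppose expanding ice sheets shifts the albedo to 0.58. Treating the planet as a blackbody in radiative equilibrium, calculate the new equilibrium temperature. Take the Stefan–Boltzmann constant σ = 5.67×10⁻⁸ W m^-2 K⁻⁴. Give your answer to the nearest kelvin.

262 K

With the new albedo, S(1−α₂)/4 = 267.8 W m^-2, so T₂ = 262.1 K.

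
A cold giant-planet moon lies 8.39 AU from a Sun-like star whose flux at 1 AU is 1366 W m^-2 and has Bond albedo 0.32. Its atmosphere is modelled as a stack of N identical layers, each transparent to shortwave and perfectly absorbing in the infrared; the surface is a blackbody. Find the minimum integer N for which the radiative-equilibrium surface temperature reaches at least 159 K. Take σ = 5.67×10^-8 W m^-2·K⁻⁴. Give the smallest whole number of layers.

10

Flux at the orbit: S = 1366/(8.39)² = 19.41 W m^-2.
OLR = S(1−α)/4 = 3.299 W m^-2; the top layer radiates at T_e = 87.34 K.
Since T_s⁴ = (N+1)T_e⁴, we need N ≥ (T_s/T_e)⁴ − 1 = 9.985.
Rounding up, N = 10.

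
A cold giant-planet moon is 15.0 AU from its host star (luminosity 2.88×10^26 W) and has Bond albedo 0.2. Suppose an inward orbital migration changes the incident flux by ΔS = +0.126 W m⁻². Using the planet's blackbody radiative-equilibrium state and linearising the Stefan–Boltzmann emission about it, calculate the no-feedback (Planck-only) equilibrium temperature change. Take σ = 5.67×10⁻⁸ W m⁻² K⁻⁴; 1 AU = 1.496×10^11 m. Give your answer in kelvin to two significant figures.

0.44 K

d = 15.0 × 1.496×10^11 m = 2.244×10^12 m.
Flux at the orbit: S = L/(4πd²) = 2.88×10^26/(4π·(2.24×10^12)²) = 4.551 W m⁻².
Unperturbed T_e = [4.551·(1−0.2)/(4σ)]^¼ = 63.30 K.
ΔF = Δ[S(1−α)]/4 = (1−0.2)·+0.126/4 = 0.02520 W m⁻².
Planck response: λ_P = 4σT_e³ = 4·5.67×10⁻⁸·(63.30)³ = 0.05752 W m⁻²/K.
So ΔT₀ = 0.02520/0.05752 = 0.438 K.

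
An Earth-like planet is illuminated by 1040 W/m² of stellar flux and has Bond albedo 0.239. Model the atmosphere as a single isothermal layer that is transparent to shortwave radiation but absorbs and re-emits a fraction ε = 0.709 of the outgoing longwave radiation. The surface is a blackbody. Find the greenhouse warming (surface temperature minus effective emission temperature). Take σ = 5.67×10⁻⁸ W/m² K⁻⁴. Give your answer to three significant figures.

28.1 K

At the top of the atmosphere, σT_e⁴ = S(1−α)/4 = 197.9 W/m², giving T_e = 243.0 K.
The surface balance (absorbed SW + ε·downward IR = σT_s⁴) with T_a⁴ = T_s⁴/2 reduces to T_s = T_e·[2/(2−ε)]^¼ = 271.2 K.
T_s − T_e = 271.2 − 243.0 = 28.11 K.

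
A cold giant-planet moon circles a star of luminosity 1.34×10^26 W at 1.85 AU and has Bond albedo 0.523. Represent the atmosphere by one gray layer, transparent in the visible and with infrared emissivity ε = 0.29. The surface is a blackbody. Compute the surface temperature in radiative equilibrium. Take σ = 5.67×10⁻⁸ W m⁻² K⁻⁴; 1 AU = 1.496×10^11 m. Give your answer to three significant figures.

136 kelvin

Orbital distance: d = 1.85 AU = 2.768×10^11 m.
S = L/(4πd²) = 139.2 W m⁻².
At the top of the atmosphere, σT_e⁴ = S(1−α)/4 = 16.60 W m⁻², giving T_e = 130.8 K.
Surface balance with a leaky layer gives σT_s⁴ = σT_e⁴·2/(2−ε), so T_s = T_e·[2/(2−0.29)]^(1/4) = 136.0 K.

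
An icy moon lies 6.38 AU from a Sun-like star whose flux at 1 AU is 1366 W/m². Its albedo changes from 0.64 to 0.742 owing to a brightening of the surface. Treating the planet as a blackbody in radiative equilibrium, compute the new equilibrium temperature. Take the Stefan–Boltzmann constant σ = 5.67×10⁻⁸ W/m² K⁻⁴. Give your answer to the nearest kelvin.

Flux at the orbit: S = 1366/(6.38)² = 33.56 W/m².
New equilibrium: T₂ = [(1−0.742)·33.56/(4σ)]^(1/4) = 78.60 K.

79 kelvin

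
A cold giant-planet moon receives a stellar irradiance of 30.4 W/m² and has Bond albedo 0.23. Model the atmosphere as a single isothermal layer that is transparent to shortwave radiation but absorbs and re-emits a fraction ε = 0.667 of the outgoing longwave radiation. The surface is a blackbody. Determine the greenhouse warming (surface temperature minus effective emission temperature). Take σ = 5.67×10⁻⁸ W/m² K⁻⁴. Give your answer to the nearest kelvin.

11 K

At the top of the atmosphere, σT_e⁴ = S(1−α)/4 = 5.852 W/m², giving T_e = 100.8 K.
The surface balance (absorbed SW + ε·downward IR = σT_s⁴) with T_a⁴ = T_s⁴/2 reduces to T_s = T_e·[2/(2−ε)]^¼ = 111.6 K.
The atmosphere warms the surface by 10.76 K.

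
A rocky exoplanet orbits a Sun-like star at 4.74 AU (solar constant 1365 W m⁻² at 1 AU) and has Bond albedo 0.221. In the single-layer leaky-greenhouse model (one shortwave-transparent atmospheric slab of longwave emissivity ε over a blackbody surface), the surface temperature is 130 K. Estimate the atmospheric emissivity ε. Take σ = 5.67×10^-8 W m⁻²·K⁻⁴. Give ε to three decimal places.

0.539

By the inverse-square law, S = 1365/4.74² = 60.75 W m⁻².
TOA balance gives T_e = 120.2 K.
T_s⁴ = T_e⁴·2/(2−ε) → ε = 2 − 2(T_e/T_s)⁴ = 2 − 2·(120.2/130)⁴ = 0.5387.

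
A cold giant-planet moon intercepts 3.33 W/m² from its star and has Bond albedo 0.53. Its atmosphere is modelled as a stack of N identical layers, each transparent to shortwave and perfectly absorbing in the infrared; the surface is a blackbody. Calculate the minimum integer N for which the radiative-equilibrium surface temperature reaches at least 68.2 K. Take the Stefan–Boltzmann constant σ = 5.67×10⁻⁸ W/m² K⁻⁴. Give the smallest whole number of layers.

Top-of-atmosphere balance: σT_e⁴ = S(1−α)/4 = 0.3913 W/m² → T_e = 51.25 K.
Since T_s⁴ = (N+1)T_e⁴, we need N ≥ (T_s/T_e)⁴ − 1 = 2.135.
So N ≥ 2.135; the smallest integer is N = 3.

3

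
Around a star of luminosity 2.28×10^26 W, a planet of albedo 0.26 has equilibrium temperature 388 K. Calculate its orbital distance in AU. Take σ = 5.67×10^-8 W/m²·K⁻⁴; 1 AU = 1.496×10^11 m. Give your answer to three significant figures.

The flux needed for this T is 4σT⁴/(1−0.26) = 6946 W/m².
S = L/(4πd²) → d = √(L/4πS) = √(2.28×10^26/(4π·6946)) = 5.111×10^10 m = 0.3416 AU.

0.342 AU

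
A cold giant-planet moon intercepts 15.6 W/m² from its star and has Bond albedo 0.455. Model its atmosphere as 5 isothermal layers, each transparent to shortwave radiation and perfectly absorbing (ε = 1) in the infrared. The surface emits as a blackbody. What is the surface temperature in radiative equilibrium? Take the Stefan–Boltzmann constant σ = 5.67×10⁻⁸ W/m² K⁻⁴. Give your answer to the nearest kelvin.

The effective emission temperature is T_e = [S(1−α)/(4σ)]^¼ = 78.25 K.
Layer-by-layer balance gives σT_s⁴ = (N+1)σT_e⁴, so T_s = 6^¼·78.25 = 122.5 K.

122 kelvin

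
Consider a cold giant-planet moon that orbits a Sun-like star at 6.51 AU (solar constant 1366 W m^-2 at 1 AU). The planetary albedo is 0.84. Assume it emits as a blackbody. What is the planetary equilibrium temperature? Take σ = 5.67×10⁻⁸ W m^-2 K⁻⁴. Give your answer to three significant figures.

69.1 K

Irradiance scales as 1/d², so S = 1366 W m^-2 × (1/6.51)² = 32.23 W m^-2.
Averaging over the sphere, the absorbed flux is S(1−α)/4 = 1.289 W m^-2.
Balancing against σT⁴: T = (1.289/5.67×10⁻⁸)^(1/4) = 69.05 K.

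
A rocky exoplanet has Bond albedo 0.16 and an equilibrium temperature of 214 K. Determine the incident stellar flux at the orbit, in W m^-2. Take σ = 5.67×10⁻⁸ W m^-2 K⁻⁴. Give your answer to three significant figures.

566 W m^-2

Invert the energy balance for S: S = 4σT⁴/(1−α).
σT⁴ = 5.67×10⁻⁸·(214)⁴ = 118.9 W m^-2.
So S = 4×118.9/(1−0.16) = 566.3 W m^-2.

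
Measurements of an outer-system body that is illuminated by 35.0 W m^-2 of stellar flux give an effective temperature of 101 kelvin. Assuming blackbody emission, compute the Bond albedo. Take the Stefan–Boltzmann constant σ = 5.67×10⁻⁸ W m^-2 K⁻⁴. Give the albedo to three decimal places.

0.326

Energy balance: S(1−α)/4 = σT⁴, so 1−α = 4σT⁴/S.
σT⁴ = 5.900 W m^-2, so 4σT⁴ = 23.60 W m^-2.
1−α = 23.60/35.00 = 0.6743, so α = 0.3257.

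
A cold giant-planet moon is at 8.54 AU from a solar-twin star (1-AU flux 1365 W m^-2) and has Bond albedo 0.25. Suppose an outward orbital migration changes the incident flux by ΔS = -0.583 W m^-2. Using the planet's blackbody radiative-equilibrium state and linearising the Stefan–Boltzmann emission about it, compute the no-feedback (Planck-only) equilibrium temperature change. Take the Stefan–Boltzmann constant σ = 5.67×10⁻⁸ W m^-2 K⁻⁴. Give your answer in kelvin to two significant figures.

Flux at the orbit: S = 1365/(8.54)² = 18.72 W m^-2.
Reference equilibrium: T_e = [S(1−α)/(4σ)]^(1/4) = 88.70 K.
ΔF = Δ[S(1−α)]/4 = (1−0.25)·-0.583/4 = -0.1093 W m^-2.
The Planck feedback parameter is 4σT_e³ = 0.1583 W m^-2/K.
So ΔT₀ = -0.1093/0.1583 = -0.691 K.

-0.69 K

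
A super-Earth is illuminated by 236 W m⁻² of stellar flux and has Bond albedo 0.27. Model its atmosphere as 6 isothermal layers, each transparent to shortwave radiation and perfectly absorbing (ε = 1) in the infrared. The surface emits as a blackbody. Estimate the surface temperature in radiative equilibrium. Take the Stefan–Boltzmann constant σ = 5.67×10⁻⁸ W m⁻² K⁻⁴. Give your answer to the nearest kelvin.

270 K

The effective emission temperature is T_e = [S(1−α)/(4σ)]^¼ = 166.0 K.
With N = 6 opaque layers, T_s = (N+1)^(1/4)·T_e = 7^(1/4)·166.0 = 270.0 K.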